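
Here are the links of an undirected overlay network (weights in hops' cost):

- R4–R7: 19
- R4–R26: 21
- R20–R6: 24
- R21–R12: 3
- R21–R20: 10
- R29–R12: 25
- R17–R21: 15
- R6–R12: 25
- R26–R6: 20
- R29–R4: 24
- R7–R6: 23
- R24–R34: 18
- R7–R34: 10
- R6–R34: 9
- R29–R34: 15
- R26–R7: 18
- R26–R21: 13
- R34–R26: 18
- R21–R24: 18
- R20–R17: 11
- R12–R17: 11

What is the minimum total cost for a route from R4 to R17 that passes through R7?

64 hops' cost

Best R4 to R7: R4 → R7 costing 19
Best R7 to R17: R7 → R26 → R21 → R12 → R17 costing 45
Total via R7: 19 + 45 = 64 hops' cost.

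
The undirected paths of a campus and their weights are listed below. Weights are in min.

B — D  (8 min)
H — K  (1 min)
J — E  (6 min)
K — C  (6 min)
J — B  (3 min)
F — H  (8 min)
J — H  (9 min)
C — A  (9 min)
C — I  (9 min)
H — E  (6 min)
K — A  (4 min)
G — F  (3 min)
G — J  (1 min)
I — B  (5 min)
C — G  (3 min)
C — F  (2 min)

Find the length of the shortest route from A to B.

16 min

Candidate routes:
A–K–C–G–J–B: 4+6+3+1+3 = 17
A–C–G–J–B: 9+3+1+3 = 16
A–K–H–J–B: 4+1+9+3 = 17
Cheapest is A–C–G–J–B at 16 min.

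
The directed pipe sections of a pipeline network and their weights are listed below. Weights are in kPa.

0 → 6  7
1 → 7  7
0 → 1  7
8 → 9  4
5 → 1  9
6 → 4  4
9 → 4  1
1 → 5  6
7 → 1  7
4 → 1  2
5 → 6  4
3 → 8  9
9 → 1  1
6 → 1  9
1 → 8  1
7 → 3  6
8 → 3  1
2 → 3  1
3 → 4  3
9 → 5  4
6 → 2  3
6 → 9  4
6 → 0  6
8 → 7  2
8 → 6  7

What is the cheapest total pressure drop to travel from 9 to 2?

11 kPa

Compare a few routes:
9 → 1 → 5 → 6 → 2: 1+6+4+3 = 14
9 → 1 → 8 → 6 → 2: 1+1+7+3 = 12
9 → 5 → 6 → 2: 4+4+3 = 11
The minimum is 11 kPa via 9 → 5 → 6 → 2.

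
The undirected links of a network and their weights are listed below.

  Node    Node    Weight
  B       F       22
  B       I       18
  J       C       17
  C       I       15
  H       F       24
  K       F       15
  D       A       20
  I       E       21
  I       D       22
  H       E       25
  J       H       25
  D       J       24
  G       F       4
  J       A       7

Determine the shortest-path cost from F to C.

Settle nodes by increasing distance from F:
F: 0
G: 4  (via F)
K: 15  (via F)
B: 22  (via F)
H: 24  (via F)
I: 40  (via B)
E: 49  (via H)
J: 49  (via H)
C: 55  (via I)
Shortest route: F → B → I → C = 55.

55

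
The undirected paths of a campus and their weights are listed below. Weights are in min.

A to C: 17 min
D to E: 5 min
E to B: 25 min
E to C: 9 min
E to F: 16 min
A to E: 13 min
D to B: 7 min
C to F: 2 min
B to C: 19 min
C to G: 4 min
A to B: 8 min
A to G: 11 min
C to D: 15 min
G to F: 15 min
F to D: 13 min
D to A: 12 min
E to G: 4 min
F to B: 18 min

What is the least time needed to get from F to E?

Enumerating some paths:
F–C–E: 2+9 = 11
F–E: 16 = 16
F–C–G–E: 2+4+4 = 10
The minimum is 10 min via F–C–G–E.

10 min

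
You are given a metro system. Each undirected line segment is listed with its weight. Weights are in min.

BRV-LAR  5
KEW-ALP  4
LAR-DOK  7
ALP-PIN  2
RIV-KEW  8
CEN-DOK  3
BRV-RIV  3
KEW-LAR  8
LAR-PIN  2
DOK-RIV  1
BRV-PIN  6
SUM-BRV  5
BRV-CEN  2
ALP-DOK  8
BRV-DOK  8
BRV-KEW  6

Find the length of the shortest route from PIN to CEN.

8 min

Enumerating some paths:
PIN–LAR–BRV–CEN: 2+5+2 = 9
PIN–BRV–CEN: 6+2 = 8
Cheapest is PIN–BRV–CEN at 8 min.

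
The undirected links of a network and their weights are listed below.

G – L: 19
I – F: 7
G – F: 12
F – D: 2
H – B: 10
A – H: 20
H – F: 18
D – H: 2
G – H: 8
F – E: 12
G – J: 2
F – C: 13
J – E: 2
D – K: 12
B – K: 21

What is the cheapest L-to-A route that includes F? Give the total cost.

Best L to F: L–G–F costing 31
Shortest F→A: F–D–H–A = 24
Total via F: 31 + 24 = 55.

55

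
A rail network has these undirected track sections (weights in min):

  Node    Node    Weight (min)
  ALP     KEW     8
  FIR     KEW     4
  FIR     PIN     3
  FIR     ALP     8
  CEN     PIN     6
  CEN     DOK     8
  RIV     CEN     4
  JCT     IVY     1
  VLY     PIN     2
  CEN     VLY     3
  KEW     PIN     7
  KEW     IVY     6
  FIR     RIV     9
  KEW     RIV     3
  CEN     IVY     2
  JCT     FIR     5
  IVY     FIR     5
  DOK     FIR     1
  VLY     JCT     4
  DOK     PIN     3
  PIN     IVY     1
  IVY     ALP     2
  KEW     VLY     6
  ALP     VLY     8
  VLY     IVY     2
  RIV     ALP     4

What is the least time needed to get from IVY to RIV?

Enumerating some paths:
IVY–VLY–CEN–RIV: 2+3+4 = 9
IVY–ALP–RIV: 2+4 = 6
The minimum is 6 min via IVY–ALP–RIV.

6 min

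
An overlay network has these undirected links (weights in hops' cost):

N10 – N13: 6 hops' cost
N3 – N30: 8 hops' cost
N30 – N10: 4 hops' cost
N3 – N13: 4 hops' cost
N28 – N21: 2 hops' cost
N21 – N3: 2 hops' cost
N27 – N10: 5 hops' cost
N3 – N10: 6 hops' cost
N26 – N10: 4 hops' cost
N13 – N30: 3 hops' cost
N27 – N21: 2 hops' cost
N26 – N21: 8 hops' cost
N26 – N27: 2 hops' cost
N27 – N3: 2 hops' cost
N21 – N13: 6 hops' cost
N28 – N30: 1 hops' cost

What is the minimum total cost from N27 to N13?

Running Dijkstra from N27:
N27: 0
N21: 2  (via N27)
N26: 2  (via N27)
N3: 2  (via N27)
N28: 4  (via N21)
N10: 5  (via N27)
N30: 5  (via N28)
N13: 6  (via N3)
Shortest route: N27–N3–N13 = 6 hops' cost.

6 hops' cost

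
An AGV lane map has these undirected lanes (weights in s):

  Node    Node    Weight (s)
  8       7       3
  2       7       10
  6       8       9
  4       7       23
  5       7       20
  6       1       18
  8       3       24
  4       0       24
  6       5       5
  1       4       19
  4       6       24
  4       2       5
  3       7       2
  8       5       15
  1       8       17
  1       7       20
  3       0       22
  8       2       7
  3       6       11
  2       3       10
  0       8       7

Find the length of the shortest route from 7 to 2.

10 s

Settle nodes by increasing distance from 7:
7: 0
3: 2  (via 7)
8: 3  (via 7)
0: 10  (via 8)
2: 10  (via 7)
Shortest route: 7–2 = 10 s.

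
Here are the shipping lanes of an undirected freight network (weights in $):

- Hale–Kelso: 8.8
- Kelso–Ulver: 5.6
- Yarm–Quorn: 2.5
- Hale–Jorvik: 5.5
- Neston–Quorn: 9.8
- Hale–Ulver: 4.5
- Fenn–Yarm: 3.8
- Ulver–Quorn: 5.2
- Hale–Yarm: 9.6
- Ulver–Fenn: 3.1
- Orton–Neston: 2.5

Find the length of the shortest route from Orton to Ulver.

Running Dijkstra from Orton:
Orton: 0
Neston: 2.5  (via Orton)
Quorn: 12.3  (via Neston)
Yarm: 14.8  (via Quorn)
Ulver: 17.5  (via Quorn)
Shortest route: Orton–Neston–Quorn–Ulver = $17.5.

$17.5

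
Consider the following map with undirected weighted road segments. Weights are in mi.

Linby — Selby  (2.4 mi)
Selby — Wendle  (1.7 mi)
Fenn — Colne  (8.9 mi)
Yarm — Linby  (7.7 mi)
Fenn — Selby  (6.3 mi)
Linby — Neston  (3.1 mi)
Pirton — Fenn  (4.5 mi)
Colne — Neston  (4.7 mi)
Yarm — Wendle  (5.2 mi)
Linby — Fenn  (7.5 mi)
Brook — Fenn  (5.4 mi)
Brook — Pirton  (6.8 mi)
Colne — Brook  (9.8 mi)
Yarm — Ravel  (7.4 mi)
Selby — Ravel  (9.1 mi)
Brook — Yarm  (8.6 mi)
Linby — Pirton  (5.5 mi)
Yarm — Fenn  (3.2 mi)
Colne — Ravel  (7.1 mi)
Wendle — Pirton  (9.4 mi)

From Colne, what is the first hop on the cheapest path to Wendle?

Compare a few routes:
Colne - Neston - Linby - Selby - Wendle: 4.7+3.1+2.4+1.7 = 11.9
Colne - Fenn - Selby - Wendle: 8.9+6.3+1.7 = 16.9
Colne - Ravel - Selby - Wendle: 7.1+9.1+1.7 = 17.9
Colne - Fenn - Yarm - Wendle: 8.9+3.2+5.2 = 17.3
Cheapest is Colne - Neston - Linby - Selby - Wendle at 11.9 mi.
So from Colne the first move is to Neston.

Neston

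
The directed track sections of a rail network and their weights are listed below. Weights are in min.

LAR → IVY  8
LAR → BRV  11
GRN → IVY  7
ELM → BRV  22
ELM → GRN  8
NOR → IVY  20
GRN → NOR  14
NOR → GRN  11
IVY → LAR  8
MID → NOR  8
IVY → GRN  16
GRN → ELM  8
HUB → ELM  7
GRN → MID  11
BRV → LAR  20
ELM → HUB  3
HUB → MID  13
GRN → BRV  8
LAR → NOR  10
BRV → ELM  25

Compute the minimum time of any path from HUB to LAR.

30 min

Shortest distances from HUB:
HUB: 0
ELM: 7  (via HUB)
MID: 13  (via HUB)
GRN: 15  (via ELM)
NOR: 21  (via MID)
IVY: 22  (via GRN)
BRV: 23  (via GRN)
LAR: 30  (via IVY)
Shortest route: HUB–ELM–GRN–IVY–LAR = 30 min.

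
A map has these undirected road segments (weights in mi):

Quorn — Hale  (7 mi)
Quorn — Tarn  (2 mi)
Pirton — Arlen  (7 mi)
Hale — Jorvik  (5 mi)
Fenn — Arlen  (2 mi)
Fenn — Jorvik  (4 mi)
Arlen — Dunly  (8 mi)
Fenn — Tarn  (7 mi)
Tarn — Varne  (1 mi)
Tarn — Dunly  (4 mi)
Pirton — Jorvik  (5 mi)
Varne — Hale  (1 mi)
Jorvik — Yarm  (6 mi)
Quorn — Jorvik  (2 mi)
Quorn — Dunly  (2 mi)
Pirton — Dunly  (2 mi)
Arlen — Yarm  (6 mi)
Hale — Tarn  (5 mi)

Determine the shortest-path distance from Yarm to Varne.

Enumerating some paths:
Yarm–Jorvik–Hale–Varne: 6+5+1 = 12
Yarm–Jorvik–Quorn–Tarn–Varne: 6+2+2+1 = 11
Cheapest is Yarm–Jorvik–Quorn–Tarn–Varne at 11 mi.

11 mi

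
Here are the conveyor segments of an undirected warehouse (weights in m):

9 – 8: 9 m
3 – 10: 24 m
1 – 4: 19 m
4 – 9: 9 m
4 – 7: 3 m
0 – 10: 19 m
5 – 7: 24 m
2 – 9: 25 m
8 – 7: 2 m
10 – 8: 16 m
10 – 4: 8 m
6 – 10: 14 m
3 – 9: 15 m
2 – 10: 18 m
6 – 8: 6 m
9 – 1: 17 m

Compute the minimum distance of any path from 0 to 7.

Running Dijkstra from 0:
0: 0
10: 19  (via 0)
4: 27  (via 10)
7: 30  (via 4)
Shortest route: 0–10–4–7 = 30 m.

30 m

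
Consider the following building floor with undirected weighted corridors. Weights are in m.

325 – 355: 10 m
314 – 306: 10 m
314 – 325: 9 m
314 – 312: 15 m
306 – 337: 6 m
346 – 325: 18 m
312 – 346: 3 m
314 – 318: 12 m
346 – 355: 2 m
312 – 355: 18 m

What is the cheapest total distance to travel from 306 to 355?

29 m

Shortest distances from 306:
306: 0
337: 6  (via 306)
314: 10  (via 306)
325: 19  (via 314)
318: 22  (via 314)
312: 25  (via 314)
346: 28  (via 312)
355: 29  (via 325)
Shortest route: 306–314–325–355 = 29 m.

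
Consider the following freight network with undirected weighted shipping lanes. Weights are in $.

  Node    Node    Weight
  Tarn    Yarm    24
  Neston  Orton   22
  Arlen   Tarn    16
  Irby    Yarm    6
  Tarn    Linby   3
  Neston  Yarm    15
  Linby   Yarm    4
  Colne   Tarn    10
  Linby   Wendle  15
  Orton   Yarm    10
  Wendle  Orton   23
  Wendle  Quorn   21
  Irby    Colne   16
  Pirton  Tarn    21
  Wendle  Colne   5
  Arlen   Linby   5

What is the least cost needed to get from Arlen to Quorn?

$41

Running Dijkstra from Arlen:
Arlen: 0
Linby: 5  (via Arlen)
Tarn: 8  (via Linby)
Yarm: 9  (via Linby)
Irby: 15  (via Yarm)
Colne: 18  (via Tarn)
Orton: 19  (via Yarm)
Wendle: 20  (via Linby)
Neston: 24  (via Yarm)
Pirton: 29  (via Tarn)
Quorn: 41  (via Wendle)
Shortest route: Arlen–Linby–Wendle–Quorn = $41.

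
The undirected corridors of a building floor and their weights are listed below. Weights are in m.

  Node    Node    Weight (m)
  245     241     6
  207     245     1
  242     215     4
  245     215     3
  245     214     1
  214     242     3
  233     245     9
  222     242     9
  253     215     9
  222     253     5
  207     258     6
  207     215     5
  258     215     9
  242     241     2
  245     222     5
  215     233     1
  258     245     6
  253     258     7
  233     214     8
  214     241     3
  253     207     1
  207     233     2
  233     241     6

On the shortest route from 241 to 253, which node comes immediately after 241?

214

Compare a few routes:
241 → 233 → 207 → 253: 6+2+1 = 9
241 → 214 → 245 → 207 → 253: 3+1+1+1 = 6
241 → 245 → 207 → 253: 6+1+1 = 8
241 → 242 → 214 → 245 → 207 → 253: 2+3+1+1+1 = 8
Cheapest is 241 → 214 → 245 → 207 → 253 at 6 m.
So from 241 the first move is to 214.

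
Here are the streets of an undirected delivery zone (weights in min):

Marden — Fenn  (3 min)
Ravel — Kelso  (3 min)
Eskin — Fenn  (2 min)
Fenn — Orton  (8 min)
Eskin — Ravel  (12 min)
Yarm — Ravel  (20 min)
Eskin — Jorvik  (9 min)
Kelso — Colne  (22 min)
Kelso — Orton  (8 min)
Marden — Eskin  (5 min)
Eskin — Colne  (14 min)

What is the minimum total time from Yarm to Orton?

31 min

Settle nodes by increasing distance from Yarm:
Yarm: 0
Ravel: 20  (via Yarm)
Kelso: 23  (via Ravel)
Orton: 31  (via Kelso)
Shortest route: Yarm–Ravel–Kelso–Orton = 31 min.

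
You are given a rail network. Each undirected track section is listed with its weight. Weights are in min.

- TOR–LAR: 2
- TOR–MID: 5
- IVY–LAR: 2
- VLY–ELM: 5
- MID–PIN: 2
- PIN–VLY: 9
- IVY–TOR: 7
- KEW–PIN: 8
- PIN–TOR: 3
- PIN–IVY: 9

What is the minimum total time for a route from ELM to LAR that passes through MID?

23 min

Shortest ELM→MID: ELM → VLY → PIN → MID = 16
Shortest MID→LAR: MID → TOR → LAR = 7
Total via MID: 16 + 7 = 23 min.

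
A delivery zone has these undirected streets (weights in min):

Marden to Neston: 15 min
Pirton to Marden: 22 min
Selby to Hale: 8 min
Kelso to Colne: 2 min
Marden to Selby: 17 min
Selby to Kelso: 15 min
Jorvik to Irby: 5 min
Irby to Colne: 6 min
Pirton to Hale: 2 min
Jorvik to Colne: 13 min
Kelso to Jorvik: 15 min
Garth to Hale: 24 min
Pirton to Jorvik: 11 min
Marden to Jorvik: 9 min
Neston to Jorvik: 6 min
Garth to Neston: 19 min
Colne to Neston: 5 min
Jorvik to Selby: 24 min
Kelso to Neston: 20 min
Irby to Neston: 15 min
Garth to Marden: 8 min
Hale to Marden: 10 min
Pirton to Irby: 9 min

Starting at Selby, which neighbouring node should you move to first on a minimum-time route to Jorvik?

Hale

Compare a few routes:
Selby–Hale–Pirton–Irby–Jorvik: 8+2+9+5 = 24
Selby–Jorvik: 24 = 24
Selby–Hale–Pirton–Jorvik: 8+2+11 = 21
Selby–Marden–Jorvik: 17+9 = 26
Cheapest is Selby–Hale–Pirton–Jorvik at 21 min.
So from Selby the first move is to Hale.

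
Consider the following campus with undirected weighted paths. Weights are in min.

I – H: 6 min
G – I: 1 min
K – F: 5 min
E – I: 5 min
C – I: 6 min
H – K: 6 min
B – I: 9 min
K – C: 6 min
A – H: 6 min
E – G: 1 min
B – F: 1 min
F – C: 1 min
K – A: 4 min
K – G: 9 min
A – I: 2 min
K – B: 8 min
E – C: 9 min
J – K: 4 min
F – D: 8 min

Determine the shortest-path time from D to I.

15 min

Settle nodes by increasing distance from D:
D: 0
F: 8  (via D)
B: 9  (via F)
C: 9  (via F)
K: 13  (via F)
I: 15  (via C)
Shortest route: D–F–C–I = 15 min.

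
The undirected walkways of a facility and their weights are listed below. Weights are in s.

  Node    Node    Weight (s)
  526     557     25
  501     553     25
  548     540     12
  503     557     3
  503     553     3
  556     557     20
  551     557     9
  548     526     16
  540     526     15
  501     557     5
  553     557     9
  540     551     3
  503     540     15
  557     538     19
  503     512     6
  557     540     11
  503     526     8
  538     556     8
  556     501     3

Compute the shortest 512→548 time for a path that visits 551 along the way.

Shortest 512→551: 512 → 503 → 557 → 551 = 18
Shortest 551→548: 551 → 540 → 548 = 15
Total via 551: 18 + 15 = 33 s.

33 s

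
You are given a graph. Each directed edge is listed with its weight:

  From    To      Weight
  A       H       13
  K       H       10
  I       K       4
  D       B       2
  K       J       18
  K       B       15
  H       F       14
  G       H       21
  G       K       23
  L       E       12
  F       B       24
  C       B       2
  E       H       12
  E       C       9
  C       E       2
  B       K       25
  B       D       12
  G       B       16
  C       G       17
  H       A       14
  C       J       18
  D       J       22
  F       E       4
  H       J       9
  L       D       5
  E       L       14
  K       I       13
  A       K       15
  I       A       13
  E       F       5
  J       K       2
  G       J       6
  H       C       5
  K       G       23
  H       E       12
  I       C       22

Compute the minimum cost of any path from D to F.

46

Settle nodes by increasing distance from D:
D: 0
B: 2  (via D)
J: 22  (via D)
K: 24  (via J)
H: 34  (via K)
I: 37  (via K)
C: 39  (via H)
E: 41  (via C)
F: 46  (via E)
Shortest route: D–J–K–H–C–E–F = 46.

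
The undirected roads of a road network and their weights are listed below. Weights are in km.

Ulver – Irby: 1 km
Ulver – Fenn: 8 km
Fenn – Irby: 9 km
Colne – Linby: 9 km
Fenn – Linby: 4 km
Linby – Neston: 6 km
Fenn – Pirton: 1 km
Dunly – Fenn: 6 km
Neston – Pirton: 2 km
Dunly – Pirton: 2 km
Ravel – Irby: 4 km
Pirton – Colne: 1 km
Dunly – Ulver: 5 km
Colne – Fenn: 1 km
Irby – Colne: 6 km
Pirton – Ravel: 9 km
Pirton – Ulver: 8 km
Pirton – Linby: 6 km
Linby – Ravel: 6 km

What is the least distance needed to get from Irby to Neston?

Compare a few routes:
Irby → Colne → Pirton → Neston: 6+1+2 = 9
Irby → Ulver → Dunly → Pirton → Neston: 1+5+2+2 = 10
Irby → Colne → Fenn → Pirton → Neston: 6+1+1+2 = 10
The minimum is 9 km via Irby → Colne → Pirton → Neston.

9 km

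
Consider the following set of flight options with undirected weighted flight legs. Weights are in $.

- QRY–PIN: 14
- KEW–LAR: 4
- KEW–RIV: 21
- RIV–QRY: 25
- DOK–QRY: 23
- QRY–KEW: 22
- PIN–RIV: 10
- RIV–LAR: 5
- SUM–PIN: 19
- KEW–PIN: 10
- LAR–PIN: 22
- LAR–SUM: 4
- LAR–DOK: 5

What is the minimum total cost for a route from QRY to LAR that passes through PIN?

$28

Best QRY to PIN: QRY → PIN costing 14
Best PIN to LAR: PIN → KEW → LAR costing 14
Total via PIN: 14 + 14 = $28.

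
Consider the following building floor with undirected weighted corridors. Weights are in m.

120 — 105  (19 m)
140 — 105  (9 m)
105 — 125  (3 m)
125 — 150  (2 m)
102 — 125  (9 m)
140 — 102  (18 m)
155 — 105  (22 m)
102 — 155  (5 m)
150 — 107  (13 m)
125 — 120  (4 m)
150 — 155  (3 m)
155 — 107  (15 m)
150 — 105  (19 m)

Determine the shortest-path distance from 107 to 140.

27 m

Compare a few routes:
107–155–102–140: 15+5+18 = 38
107–150–125–105–140: 13+2+3+9 = 27
107–155–150–125–105–140: 15+3+2+3+9 = 32
The minimum is 27 m via 107–150–125–105–140.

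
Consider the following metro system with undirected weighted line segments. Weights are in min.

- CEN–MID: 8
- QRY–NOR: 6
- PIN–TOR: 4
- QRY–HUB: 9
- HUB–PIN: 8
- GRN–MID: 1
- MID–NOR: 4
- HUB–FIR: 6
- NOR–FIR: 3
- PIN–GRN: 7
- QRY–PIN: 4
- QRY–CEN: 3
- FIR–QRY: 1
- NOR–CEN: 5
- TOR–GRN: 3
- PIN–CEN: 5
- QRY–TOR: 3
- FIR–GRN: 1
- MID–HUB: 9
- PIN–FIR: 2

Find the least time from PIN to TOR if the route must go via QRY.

6 min

Shortest PIN→QRY: PIN–FIR–QRY = 3
Shortest QRY→TOR: QRY–TOR = 3
Total via QRY: 3 + 3 = 6 min.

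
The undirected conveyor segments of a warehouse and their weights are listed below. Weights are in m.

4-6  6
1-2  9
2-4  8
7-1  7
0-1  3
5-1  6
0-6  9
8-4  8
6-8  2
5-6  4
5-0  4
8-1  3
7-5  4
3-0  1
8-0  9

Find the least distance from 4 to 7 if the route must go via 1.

18 m

Shortest 4→1: 4–8–1 = 11
Best 1 to 7: 1–7 costing 7
Total via 1: 11 + 7 = 18 m.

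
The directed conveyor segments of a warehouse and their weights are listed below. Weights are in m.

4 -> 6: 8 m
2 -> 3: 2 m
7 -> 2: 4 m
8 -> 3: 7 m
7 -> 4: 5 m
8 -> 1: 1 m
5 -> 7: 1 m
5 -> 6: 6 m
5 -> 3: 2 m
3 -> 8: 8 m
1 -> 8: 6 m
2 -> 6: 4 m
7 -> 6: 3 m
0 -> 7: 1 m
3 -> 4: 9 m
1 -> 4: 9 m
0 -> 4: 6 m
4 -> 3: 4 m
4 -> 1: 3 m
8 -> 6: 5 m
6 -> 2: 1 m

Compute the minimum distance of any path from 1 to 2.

12 m

Compare a few routes:
1 - 8 - 6 - 2: 6+5+1 = 12
1 - 4 - 6 - 2: 9+8+1 = 18
The minimum is 12 m via 1 - 8 - 6 - 2.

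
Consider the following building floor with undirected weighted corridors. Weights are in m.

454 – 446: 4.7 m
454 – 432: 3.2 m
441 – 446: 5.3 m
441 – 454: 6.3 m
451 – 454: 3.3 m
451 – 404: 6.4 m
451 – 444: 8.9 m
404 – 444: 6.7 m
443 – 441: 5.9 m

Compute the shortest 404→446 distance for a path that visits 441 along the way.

Shortest 404→441: 404–451–454–441 = 16
Best 441 to 446: 441–446 costing 5.3
Total via 441: 16 + 5.3 = 21.3 m.

21.3 m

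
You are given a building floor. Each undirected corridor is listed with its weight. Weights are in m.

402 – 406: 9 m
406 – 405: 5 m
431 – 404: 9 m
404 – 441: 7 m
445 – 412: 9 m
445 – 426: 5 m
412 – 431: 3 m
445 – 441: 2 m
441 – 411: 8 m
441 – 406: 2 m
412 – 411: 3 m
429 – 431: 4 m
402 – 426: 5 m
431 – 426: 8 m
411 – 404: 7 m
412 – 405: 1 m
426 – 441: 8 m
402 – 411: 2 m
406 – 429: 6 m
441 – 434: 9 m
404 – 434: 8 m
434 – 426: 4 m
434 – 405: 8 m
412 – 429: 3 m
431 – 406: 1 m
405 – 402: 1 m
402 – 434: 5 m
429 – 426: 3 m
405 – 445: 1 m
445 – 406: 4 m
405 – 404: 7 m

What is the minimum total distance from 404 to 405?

Running Dijkstra from 404:
404: 0
411: 7  (via 404)
441: 7  (via 404)
405: 7  (via 404)
Shortest route: 404–405 = 7 m.

7 m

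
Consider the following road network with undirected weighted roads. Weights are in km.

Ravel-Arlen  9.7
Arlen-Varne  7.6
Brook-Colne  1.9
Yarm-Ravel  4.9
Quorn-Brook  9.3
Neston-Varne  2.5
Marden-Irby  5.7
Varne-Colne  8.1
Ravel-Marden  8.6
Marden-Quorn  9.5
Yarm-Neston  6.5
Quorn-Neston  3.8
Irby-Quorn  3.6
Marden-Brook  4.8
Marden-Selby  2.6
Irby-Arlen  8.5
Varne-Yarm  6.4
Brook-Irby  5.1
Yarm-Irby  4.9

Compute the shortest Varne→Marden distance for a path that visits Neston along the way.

15.6 km

Best Varne to Neston: Varne–Neston costing 2.5
Best Neston to Marden: Neston–Quorn–Irby–Marden costing 13.1
Total via Neston: 2.5 + 13.1 = 15.6 km.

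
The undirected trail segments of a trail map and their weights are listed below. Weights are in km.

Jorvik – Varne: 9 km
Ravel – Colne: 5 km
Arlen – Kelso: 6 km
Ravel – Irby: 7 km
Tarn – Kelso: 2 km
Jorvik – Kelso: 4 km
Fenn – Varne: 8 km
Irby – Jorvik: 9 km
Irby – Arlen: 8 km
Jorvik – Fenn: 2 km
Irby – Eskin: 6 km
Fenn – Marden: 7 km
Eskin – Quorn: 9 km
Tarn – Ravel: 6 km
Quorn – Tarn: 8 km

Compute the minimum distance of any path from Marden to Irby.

Settle nodes by increasing distance from Marden:
Marden: 0
Fenn: 7  (via Marden)
Jorvik: 9  (via Fenn)
Kelso: 13  (via Jorvik)
Varne: 15  (via Fenn)
Tarn: 15  (via Kelso)
Irby: 18  (via Jorvik)
Shortest route: Marden–Fenn–Jorvik–Irby = 18 km.

18 km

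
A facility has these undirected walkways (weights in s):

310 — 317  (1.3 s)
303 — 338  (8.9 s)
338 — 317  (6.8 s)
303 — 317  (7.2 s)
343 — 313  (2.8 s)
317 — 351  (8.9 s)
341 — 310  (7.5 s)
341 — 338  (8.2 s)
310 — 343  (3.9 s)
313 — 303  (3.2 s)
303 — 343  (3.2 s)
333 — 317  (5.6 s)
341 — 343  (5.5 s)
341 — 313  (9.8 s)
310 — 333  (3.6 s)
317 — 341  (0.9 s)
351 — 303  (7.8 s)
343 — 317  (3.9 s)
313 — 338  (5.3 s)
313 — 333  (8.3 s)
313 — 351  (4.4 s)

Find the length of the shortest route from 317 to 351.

8.9 s

Enumerating some paths:
317 → 351: 8.9 = 8.9
317 → 343 → 313 → 351: 3.9+2.8+4.4 = 11.1
Cheapest is 317 → 351 at 8.9 s.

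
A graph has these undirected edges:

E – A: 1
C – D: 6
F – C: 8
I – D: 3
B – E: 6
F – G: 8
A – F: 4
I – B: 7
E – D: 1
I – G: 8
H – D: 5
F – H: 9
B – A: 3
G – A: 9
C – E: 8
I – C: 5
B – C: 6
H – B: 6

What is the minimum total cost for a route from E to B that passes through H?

Shortest E→H: E → D → H = 6
Best H to B: H → B costing 6
Total via H: 6 + 6 = 12.

12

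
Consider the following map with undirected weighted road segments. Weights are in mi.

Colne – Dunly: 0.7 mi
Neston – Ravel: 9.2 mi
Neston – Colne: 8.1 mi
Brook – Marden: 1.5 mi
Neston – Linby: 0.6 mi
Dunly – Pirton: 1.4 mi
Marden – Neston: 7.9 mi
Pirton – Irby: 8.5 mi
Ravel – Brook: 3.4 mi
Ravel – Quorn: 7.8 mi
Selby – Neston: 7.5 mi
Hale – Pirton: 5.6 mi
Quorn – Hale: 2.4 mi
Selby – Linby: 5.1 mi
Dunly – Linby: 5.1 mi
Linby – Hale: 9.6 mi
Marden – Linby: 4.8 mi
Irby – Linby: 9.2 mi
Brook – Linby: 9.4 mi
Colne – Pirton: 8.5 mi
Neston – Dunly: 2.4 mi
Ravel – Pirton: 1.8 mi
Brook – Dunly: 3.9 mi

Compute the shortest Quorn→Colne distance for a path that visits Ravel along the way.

Shortest Quorn→Ravel: Quorn → Ravel = 7.8
Shortest Ravel→Colne: Ravel → Pirton → Dunly → Colne = 3.9
Total via Ravel: 7.8 + 3.9 = 11.7 mi.

11.7 mi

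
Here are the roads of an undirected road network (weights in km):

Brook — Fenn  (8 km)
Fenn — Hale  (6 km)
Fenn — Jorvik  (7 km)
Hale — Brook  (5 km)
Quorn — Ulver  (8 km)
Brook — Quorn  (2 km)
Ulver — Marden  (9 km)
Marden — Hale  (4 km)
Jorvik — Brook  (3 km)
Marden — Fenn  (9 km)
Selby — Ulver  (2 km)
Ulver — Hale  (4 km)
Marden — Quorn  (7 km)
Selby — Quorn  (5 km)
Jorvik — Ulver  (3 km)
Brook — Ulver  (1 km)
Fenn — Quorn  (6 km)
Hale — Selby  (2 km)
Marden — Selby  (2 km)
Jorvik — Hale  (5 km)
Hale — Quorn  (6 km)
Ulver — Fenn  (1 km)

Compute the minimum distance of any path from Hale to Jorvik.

Shortest distances from Hale:
Hale: 0
Selby: 2  (via Hale)
Marden: 4  (via Hale)
Ulver: 4  (via Hale)
Fenn: 5  (via Ulver)
Brook: 5  (via Hale)
Jorvik: 5  (via Hale)
Shortest route: Hale → Jorvik = 5 km.

5 km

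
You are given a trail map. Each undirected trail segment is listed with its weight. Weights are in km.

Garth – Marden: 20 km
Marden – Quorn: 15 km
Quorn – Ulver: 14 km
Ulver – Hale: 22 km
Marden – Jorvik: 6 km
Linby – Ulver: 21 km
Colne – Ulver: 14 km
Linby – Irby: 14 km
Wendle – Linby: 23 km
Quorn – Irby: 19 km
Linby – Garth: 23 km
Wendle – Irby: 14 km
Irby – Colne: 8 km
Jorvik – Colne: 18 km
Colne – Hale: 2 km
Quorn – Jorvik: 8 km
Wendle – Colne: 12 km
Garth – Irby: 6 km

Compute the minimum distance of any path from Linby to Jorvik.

Compare a few routes:
Linby–Irby–Quorn–Jorvik: 14+19+8 = 41
Linby–Irby–Colne–Jorvik: 14+8+18 = 40
Linby–Ulver–Quorn–Jorvik: 21+14+8 = 43
Cheapest is Linby–Irby–Colne–Jorvik at 40 km.

40 km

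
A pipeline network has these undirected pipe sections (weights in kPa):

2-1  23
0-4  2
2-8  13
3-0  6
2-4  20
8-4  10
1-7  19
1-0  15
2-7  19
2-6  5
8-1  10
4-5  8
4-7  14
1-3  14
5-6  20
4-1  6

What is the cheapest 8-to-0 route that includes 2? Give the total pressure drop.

Shortest 8→2: 8–2 = 13
Best 2 to 0: 2–4–0 costing 22
Total via 2: 13 + 22 = 35 kPa.

35 kPa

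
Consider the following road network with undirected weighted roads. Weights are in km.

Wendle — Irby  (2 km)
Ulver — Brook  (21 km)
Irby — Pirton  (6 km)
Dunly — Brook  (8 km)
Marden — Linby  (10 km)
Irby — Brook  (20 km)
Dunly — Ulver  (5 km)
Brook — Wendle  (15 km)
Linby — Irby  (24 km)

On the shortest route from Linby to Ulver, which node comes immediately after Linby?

Irby

Candidate routes:
Linby - Irby - Wendle - Brook - Dunly - Ulver: 24+2+15+8+5 = 54
Linby - Irby - Brook - Dunly - Ulver: 24+20+8+5 = 57
Cheapest is Linby - Irby - Wendle - Brook - Dunly - Ulver at 54 km.
So from Linby the first move is to Irby.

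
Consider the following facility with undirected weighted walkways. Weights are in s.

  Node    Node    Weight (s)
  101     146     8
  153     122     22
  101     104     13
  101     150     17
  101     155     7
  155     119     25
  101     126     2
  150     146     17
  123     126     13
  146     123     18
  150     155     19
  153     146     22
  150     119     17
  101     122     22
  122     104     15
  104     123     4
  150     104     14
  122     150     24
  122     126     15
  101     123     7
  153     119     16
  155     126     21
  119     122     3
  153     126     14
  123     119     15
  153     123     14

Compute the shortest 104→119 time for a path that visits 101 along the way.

Best 104 to 101: 104 → 123 → 101 costing 11
Best 101 to 119: 101 → 126 → 122 → 119 costing 20
Total via 101: 11 + 20 = 31 s.

31 s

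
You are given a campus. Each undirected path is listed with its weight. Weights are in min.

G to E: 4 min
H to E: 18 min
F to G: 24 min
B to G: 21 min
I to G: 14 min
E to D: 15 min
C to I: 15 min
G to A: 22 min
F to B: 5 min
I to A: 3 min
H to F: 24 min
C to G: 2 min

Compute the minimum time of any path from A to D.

36 min

Running Dijkstra from A:
A: 0
I: 3  (via A)
G: 17  (via I)
C: 18  (via I)
E: 21  (via G)
D: 36  (via E)
Shortest route: A → I → G → E → D = 36 min.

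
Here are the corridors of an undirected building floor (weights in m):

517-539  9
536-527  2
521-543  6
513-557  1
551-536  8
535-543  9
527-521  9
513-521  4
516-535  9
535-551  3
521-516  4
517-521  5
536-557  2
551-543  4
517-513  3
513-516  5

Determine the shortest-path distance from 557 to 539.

Enumerating some paths:
557 → 513 → 521 → 517 → 539: 1+4+5+9 = 19
557 → 513 → 517 → 539: 1+3+9 = 13
557 → 513 → 516 → 521 → 517 → 539: 1+5+4+5+9 = 24
Cheapest is 557 → 513 → 517 → 539 at 13 m.

13 m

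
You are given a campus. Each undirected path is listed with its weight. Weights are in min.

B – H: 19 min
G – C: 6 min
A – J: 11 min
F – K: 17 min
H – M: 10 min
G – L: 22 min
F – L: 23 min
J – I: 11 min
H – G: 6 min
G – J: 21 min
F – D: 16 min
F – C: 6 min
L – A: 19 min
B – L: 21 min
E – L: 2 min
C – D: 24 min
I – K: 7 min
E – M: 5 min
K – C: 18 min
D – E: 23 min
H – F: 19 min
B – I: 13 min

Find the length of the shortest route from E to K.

Shortest distances from E:
E: 0
L: 2  (via E)
M: 5  (via E)
H: 15  (via M)
A: 21  (via L)
G: 21  (via H)
B: 23  (via L)
D: 23  (via E)
F: 25  (via L)
C: 27  (via G)
J: 32  (via A)
I: 36  (via B)
K: 42  (via F)
Shortest route: E–L–F–K = 42 min.

42 min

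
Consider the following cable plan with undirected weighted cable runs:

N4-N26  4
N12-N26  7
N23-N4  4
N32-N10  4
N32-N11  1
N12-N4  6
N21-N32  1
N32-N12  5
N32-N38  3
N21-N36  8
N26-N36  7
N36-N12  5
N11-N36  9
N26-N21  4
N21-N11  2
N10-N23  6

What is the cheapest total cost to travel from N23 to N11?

11

Shortest distances from N23:
N23: 0
N4: 4  (via N23)
N10: 6  (via N23)
N26: 8  (via N4)
N12: 10  (via N4)
N32: 10  (via N10)
N21: 11  (via N32)
N11: 11  (via N32)
Shortest route: N23–N10–N32–N11 = 11.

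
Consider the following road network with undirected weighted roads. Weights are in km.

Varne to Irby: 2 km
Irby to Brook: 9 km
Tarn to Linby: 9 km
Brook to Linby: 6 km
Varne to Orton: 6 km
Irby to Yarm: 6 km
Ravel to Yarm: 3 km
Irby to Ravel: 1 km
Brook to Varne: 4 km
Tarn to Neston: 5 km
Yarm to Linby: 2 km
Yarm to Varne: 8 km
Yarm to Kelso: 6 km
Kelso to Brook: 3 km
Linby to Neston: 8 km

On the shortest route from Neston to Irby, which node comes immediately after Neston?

Enumerating some paths:
Neston - Linby - Yarm - Irby: 8+2+6 = 16
Neston - Tarn - Linby - Yarm - Ravel - Irby: 5+9+2+3+1 = 20
Neston - Linby - Yarm - Ravel - Irby: 8+2+3+1 = 14
Cheapest is Neston - Linby - Yarm - Ravel - Irby at 14 km.
So from Neston the first move is to Linby.

Linby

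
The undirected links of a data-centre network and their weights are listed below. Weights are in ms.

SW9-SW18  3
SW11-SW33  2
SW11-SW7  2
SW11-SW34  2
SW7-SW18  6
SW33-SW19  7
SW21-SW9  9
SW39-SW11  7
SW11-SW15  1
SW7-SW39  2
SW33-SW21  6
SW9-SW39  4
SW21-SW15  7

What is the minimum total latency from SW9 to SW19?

Running Dijkstra from SW9:
SW9: 0
SW18: 3  (via SW9)
SW39: 4  (via SW9)
SW7: 6  (via SW39)
SW11: 8  (via SW7)
SW21: 9  (via SW9)
SW15: 9  (via SW11)
SW33: 10  (via SW11)
SW34: 10  (via SW11)
SW19: 17  (via SW33)
Shortest route: SW9 → SW39 → SW7 → SW11 → SW33 → SW19 = 17 ms.

17 ms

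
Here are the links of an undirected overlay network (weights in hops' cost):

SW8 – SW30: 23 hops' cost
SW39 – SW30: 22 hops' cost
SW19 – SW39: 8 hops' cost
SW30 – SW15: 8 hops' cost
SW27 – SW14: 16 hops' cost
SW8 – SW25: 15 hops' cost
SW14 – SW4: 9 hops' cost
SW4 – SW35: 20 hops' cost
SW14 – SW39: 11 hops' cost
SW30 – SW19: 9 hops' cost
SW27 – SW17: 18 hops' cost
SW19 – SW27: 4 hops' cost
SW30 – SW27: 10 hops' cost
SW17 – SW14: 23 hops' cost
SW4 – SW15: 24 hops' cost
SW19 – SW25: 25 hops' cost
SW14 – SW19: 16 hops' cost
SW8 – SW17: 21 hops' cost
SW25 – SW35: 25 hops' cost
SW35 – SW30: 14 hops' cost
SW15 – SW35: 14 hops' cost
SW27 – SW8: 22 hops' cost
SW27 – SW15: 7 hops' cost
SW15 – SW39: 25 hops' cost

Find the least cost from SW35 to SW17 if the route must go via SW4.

Best SW35 to SW4: SW35–SW4 costing 20
Best SW4 to SW17: SW4–SW14–SW17 costing 32
Total via SW4: 20 + 32 = 52 hops' cost.

52 hops' cost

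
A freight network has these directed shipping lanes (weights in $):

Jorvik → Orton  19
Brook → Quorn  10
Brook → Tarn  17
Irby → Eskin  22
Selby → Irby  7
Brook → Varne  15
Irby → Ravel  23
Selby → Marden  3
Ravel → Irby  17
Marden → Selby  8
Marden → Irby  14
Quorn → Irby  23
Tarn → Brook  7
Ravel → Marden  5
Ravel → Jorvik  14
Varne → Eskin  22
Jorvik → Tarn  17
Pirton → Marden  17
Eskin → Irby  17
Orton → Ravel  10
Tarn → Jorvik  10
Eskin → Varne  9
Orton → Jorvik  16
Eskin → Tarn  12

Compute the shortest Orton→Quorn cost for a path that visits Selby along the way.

$81

Best Orton to Selby: Orton–Ravel–Marden–Selby costing 23
Shortest Selby→Quorn: Selby–Irby–Eskin–Tarn–Brook–Quorn = 58
Total via Selby: 23 + 58 = $81.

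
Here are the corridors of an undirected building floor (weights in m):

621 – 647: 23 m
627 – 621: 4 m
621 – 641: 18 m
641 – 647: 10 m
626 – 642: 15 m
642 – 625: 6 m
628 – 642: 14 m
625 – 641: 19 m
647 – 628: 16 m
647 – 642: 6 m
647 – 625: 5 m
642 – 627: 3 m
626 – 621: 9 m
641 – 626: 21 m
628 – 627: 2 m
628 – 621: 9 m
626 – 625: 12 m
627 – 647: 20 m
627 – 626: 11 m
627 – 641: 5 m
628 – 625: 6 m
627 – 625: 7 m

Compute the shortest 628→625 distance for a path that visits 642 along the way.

Shortest 628→642: 628–627–642 = 5
Shortest 642→625: 642–625 = 6
Total via 642: 5 + 6 = 11 m.

11 m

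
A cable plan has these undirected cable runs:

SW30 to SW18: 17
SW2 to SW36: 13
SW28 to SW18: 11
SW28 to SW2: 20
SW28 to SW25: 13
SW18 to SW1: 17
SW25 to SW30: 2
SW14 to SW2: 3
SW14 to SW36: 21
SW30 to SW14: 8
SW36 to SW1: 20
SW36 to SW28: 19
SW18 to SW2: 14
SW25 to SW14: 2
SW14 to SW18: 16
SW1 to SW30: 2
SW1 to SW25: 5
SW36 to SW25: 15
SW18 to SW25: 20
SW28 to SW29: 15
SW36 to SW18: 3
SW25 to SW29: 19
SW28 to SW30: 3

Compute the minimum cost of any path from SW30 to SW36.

17

Compare a few routes:
SW30 - SW25 - SW14 - SW2 - SW36: 2+2+3+13 = 20
SW30 - SW18 - SW36: 17+3 = 20
SW30 - SW28 - SW36: 3+19 = 22
SW30 - SW25 - SW36: 2+15 = 17
The minimum is 17 via SW30 - SW25 - SW36.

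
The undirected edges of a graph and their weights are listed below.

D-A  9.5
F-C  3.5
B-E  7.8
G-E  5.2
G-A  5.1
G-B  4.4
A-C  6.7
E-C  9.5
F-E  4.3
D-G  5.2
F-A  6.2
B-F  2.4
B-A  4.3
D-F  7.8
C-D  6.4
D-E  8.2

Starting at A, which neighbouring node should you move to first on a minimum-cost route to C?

C

Compare a few routes:
A–F–C: 6.2+3.5 = 9.7
A–G–B–F–C: 5.1+4.4+2.4+3.5 = 15.4
A–C: 6.7 = 6.7
A–B–F–C: 4.3+2.4+3.5 = 10.2
Cheapest is A–C at 6.7.
So from A the first move is to C.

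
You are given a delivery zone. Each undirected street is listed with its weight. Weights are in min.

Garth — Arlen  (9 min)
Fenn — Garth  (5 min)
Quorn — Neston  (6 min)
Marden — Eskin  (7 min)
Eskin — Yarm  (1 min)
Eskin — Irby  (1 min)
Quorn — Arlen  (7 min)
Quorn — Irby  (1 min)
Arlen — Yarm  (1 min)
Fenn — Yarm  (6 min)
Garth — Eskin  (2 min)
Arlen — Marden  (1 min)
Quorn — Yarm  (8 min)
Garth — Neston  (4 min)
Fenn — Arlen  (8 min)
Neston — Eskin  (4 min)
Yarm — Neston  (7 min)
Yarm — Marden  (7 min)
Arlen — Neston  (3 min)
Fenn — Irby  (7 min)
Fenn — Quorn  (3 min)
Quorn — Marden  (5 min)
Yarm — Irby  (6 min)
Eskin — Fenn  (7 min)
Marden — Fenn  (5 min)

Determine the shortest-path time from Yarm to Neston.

4 min

Running Dijkstra from Yarm:
Yarm: 0
Eskin: 1  (via Yarm)
Arlen: 1  (via Yarm)
Irby: 2  (via Eskin)
Marden: 2  (via Arlen)
Quorn: 3  (via Irby)
Garth: 3  (via Eskin)
Neston: 4  (via Arlen)
Shortest route: Yarm → Arlen → Neston = 4 min.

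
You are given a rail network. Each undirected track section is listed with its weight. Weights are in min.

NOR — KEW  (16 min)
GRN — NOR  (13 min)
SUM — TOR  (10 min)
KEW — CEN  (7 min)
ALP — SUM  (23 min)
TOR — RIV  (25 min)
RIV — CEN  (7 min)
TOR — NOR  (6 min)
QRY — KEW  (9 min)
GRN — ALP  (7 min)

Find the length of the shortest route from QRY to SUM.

Enumerating some paths:
QRY–KEW–NOR–TOR–SUM: 9+16+6+10 = 41
QRY–KEW–CEN–RIV–TOR–SUM: 9+7+7+25+10 = 58
QRY–KEW–NOR–GRN–ALP–SUM: 9+16+13+7+23 = 68
Cheapest is QRY–KEW–NOR–TOR–SUM at 41 min.

41 min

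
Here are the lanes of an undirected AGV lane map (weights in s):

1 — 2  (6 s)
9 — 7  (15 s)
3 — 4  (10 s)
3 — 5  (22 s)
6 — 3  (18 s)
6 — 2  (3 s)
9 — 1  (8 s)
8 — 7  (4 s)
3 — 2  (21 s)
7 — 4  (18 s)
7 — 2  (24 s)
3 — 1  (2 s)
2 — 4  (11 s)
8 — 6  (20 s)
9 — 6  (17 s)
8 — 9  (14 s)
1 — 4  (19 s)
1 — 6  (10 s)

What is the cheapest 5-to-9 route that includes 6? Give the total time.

50 s

Shortest 5→6: 5–3–1–2–6 = 33
Shortest 6→9: 6–9 = 17
Total via 6: 33 + 17 = 50 s.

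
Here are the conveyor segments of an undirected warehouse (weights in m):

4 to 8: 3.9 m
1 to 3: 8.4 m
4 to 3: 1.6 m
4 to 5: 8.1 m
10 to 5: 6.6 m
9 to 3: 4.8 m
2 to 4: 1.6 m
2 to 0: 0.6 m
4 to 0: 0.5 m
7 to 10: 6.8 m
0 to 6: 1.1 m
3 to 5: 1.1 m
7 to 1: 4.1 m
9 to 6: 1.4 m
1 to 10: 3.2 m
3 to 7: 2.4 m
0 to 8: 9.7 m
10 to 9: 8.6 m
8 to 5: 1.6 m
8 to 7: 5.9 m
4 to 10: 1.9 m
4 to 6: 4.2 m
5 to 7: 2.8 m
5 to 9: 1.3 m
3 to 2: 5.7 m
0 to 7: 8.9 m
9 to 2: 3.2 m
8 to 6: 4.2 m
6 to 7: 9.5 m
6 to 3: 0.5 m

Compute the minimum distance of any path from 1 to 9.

8.1 m

Shortest distances from 1:
1: 0
10: 3.2  (via 1)
7: 4.1  (via 1)
4: 5.1  (via 10)
0: 5.6  (via 4)
2: 6.2  (via 0)
3: 6.5  (via 7)
6: 6.7  (via 0)
5: 6.9  (via 7)
9: 8.1  (via 6)
Shortest route: 1 → 10 → 4 → 0 → 6 → 9 = 8.1 m.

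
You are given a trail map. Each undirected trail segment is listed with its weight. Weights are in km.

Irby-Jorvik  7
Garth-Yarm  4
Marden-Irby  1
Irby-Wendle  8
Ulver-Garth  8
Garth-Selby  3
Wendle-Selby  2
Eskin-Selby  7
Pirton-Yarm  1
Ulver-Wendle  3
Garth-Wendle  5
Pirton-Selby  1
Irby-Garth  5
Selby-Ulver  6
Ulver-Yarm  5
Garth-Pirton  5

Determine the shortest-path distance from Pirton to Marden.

10 km

Settle nodes by increasing distance from Pirton:
Pirton: 0
Yarm: 1  (via Pirton)
Selby: 1  (via Pirton)
Wendle: 3  (via Selby)
Garth: 4  (via Selby)
Ulver: 6  (via Yarm)
Eskin: 8  (via Selby)
Irby: 9  (via Garth)
Marden: 10  (via Irby)
Shortest route: Pirton → Selby → Garth → Irby → Marden = 10 km.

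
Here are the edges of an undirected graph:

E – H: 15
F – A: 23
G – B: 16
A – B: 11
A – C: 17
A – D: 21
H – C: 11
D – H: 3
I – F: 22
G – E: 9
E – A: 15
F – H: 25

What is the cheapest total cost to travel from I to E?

Compare a few routes:
I - F - A - E: 22+23+15 = 60
I - F - A - B - G - E: 22+23+11+16+9 = 81
I - F - A - D - H - E: 22+23+21+3+15 = 84
I - F - H - E: 22+25+15 = 62
The minimum is 60 via I - F - A - E.

60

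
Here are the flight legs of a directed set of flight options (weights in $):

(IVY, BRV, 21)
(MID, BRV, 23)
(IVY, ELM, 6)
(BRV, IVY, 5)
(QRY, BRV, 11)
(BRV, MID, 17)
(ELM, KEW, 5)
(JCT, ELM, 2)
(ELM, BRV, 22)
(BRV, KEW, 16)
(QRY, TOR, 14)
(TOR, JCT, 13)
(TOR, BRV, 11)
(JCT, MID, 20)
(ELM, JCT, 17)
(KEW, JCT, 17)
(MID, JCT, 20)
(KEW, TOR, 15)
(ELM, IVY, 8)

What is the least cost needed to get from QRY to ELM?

$22

Running Dijkstra from QRY:
QRY: 0
BRV: 11  (via QRY)
TOR: 14  (via QRY)
IVY: 16  (via BRV)
ELM: 22  (via IVY)
Shortest route: QRY–BRV–IVY–ELM = $22.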